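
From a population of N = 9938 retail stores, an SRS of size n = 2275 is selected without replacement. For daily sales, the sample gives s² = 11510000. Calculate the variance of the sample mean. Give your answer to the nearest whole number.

3901

Under SRS without replacement, Var(ȳ) = (1 − f)·s²/n with f = n/N = 2275/9938 = 0.22891930.
Var(ȳ) = (1 − 0.22891930)·11510000/2275 = 0.77108070·5059.3407 = 3901.1599.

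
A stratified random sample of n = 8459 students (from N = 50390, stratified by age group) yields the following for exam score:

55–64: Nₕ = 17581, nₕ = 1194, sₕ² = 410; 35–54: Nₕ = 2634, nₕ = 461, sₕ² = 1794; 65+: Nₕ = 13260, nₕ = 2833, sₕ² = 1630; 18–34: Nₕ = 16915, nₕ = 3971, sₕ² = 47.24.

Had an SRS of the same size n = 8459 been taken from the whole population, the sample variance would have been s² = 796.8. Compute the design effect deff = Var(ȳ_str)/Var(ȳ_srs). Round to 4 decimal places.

Var(ȳ_str) = Σ Wₕ²(1−fₕ)sₕ²/nₕ with Wₕ = Nₕ/50390:
  55–64: (17581/50390)²·(1−1194/17581)·410/1194 = 0.038961336
  35–54: (2634/50390)²·(1−461/2634)·1794/461 = 0.0087721953
  65+: (13260/50390)²·(1−2833/13260)·1630/2833 = 0.031329626
  18–34: (16915/50390)²·(1−3971/16915)·47.24/3971 = 0.0010257979
  → Var(ȳ_str) = 0.080088955.
Var(ȳ_srs) = (1 − 8459/50390)·796.8/8459 = 0.07838287.
deff = 0.080088955 / 0.07838287 = 1.0218.

1.0218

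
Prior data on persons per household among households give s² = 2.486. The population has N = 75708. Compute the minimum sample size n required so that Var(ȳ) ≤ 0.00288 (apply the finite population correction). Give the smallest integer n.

854

Without fpc, n₀ = s²/D = 2.486/0.00288 = 863.1944.
With fpc, (1 − n/N)·s²/n ≤ D requires n ≥ n₀/(1 + n₀/N) = 863.1944/(1 + 863.1944/75708) = 853.4635.
Rounding up, n = 854.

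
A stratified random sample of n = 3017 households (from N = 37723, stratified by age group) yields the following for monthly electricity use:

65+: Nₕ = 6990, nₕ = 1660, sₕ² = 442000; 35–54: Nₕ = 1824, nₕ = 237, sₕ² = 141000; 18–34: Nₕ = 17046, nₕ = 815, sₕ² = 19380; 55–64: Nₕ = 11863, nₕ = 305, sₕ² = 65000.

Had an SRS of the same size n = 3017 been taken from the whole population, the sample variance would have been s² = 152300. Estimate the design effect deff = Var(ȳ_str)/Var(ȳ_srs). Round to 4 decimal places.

0.7178

Var(ȳ_str) = Σ Wₕ²(1−fₕ)sₕ²/nₕ with Wₕ = Nₕ/37723:
  65+: (6990/37723)²·(1−1660/6990)·442000/1660 = 6.9711771
  35–54: (1824/37723)²·(1−237/1824)·141000/237 = 1.2102082
  18–34: (17046/37723)²·(1−815/17046)·19380/815 = 4.6232936
  55–64: (11863/37723)²·(1−305/11863)·65000/305 = 20.534224
  → Var(ȳ_str) = 33.338903.
Var(ȳ_srs) = (1 − 3017/37723)·152300/3017 = 46.443285.
deff = 33.338903 / 46.443285 = 0.7178.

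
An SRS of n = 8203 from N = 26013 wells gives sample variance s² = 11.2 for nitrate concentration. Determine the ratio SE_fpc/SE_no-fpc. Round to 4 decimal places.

f = n/N = 8203/26013 = 0.31534233.
SE_no-fpc = √(s²/n) = 0.036950699; SE_fpc = √((1−f)s²/n) = 0.030574502.
Ratio = √(1−f) = 0.82744043.

0.8274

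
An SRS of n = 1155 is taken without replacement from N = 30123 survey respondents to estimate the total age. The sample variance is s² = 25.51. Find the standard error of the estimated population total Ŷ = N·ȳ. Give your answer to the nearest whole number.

Var(Ŷ) = N²·Var(ȳ) = N²·(1 − n/N)·s²/n.
f = 1155/30123 = 0.03834279; Var(ȳ) = 0.96165721·25.51/1155 = 0.021239719.
Var(Ŷ) = 30123² · 0.021239719 = 1.9272818 × 10^7.
SE(Ŷ) = √(1.9272818 × 10^7) = 4390.

4390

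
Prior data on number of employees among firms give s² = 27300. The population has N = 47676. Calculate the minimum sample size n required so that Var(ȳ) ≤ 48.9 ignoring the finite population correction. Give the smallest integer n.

559

Without fpc, n₀ = s²/D = 27300/48.9 = 558.2822.
Rounding up, n = 559.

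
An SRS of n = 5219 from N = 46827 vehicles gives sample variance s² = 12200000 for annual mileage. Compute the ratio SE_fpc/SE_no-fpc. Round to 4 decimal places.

f = n/N = 5219/46827 = 0.11145279.
SE_no-fpc = √(s²/n) = 48.348863; SE_fpc = √((1−f)s²/n) = 45.574983.
Ratio = √(1−f) = 0.94262782.

0.9426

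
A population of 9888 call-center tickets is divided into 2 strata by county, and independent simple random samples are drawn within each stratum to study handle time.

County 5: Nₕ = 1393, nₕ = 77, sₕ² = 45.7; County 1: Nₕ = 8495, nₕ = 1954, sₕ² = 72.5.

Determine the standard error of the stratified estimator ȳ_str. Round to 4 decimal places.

0.1795

Var(ȳ_str) = Σₕ Wₕ²(1 − fₕ)sₕ²/nₕ with Wₕ = Nₕ/N, N = 9888.
County 5: Wₕ = 0.14087783; term = 0.14087783²·(1 − 0.05527638)·45.7/77 = 0.01112796.
County 1: Wₕ = 0.85912217; term = 0.85912217²·(1 − 0.23001766)·72.5/1954 = 0.021086479.
Sum = 0.032214439.
SE = √(0.032214439) = 0.1795.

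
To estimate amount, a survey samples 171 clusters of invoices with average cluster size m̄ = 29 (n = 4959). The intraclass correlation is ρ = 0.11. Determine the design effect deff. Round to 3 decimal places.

deff = 1 + (29 − 1)·0.11 = 1 + 3.08 = 4.08.

4.080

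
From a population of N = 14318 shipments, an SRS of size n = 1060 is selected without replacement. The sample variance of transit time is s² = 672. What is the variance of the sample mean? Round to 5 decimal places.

Under SRS without replacement, Var(ȳ) = (1 − f)·s²/n with f = n/N = 1060/14318 = 0.07403269.
Var(ȳ) = (1 − 0.07403269)·672/1060 = 0.92596731·0.63396226 = 0.58702833.

0.58703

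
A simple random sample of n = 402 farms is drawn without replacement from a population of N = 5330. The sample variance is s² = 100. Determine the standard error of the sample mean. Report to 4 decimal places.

0.4796

Under SRS without replacement, Var(ȳ) = (1 − f)·s²/n with f = n/N = 402/5330 = 0.07542214.
Var(ȳ) = (1 − 0.07542214)·100/402 = 0.92457786·0.24875622 = 0.22999449.
SE(ȳ) = √(0.22999449) = 0.4796.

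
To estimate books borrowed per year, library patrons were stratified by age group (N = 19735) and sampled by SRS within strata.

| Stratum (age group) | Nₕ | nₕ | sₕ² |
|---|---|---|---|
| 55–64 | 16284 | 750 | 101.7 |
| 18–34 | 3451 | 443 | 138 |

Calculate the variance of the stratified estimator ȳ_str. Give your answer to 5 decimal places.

Var(ȳ_str) = Σₕ Wₕ²(1 − fₕ)sₕ²/nₕ with Wₕ = Nₕ/N, N = 19735.
55–64: Wₕ = 0.82513301; term = 0.82513301²·(1 − 0.04605748)·101.7/750 = 0.08807037.
18–34: Wₕ = 0.17486699; term = 0.17486699²·(1 − 0.12836859)·138/443 = 0.0083027869.
Sum = 0.096373157.

0.09637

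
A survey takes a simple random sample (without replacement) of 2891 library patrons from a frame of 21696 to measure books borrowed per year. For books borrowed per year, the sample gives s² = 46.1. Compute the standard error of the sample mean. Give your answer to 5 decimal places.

0.11756

Under SRS without replacement, Var(ȳ) = (1 − f)·s²/n with f = n/N = 2891/21696 = 0.13325037.
Var(ȳ) = (1 − 0.13325037)·46.1/2891 = 0.86674963·0.015946039 = 0.013821224.
SE(ȳ) = √(0.013821224) = 0.11756.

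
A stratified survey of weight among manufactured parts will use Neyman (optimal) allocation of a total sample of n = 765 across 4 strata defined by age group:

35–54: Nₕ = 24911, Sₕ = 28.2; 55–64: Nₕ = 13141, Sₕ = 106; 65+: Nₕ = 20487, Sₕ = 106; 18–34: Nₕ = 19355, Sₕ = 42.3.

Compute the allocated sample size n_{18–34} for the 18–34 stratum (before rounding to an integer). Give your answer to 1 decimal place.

Neyman allocation: nₕ = n·NₕSₕ / Σⱼ NⱼSⱼ.
Σ NⱼSⱼ = 24911·28.2 + 13141·106 + 20487·106 + 19355·42.3 = 5.0857747 × 10^6.
n_{18–34} = 765·19355·42.3 / (5.0857747 × 10^6) = 123.2.

123.2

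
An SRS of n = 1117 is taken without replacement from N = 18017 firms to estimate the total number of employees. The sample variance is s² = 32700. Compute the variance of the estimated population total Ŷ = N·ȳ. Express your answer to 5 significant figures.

Var(Ŷ) = N²·Var(ȳ) = N²·(1 − n/N)·s²/n.
f = 1117/18017 = 0.06199700; Var(ȳ) = 0.93800300·32700/1117 = 27.459891.
Var(Ŷ) = 18017² · 27.459891 = 8.9138181 × 10^9.

8.9138 × 10^9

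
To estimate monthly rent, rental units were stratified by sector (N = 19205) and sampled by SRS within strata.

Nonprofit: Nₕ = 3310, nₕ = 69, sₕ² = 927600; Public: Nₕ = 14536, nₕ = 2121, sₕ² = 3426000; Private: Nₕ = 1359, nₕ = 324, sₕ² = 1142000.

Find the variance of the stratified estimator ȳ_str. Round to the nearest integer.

Var(ȳ_str) = Σₕ Wₕ²(1 − fₕ)sₕ²/nₕ with Wₕ = Nₕ/N, N = 19205.
Nonprofit: Wₕ = 0.17235095; term = 0.17235095²·(1 − 0.02084592)·927600/69 = 391.01197.
Public: Wₕ = 0.75688623; term = 0.75688623²·(1 − 0.14591359)·3426000/2121 = 790.33225.
Private: Wₕ = 0.07076282; term = 0.07076282²·(1 − 0.23841060)·1142000/324 = 13.441641.
Sum = 1194.7859.

1195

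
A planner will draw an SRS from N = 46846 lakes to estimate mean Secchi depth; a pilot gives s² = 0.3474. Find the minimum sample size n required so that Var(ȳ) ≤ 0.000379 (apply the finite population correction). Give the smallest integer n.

900

Without fpc, n₀ = s²/D = 0.3474/0.000379 = 916.6227.
With fpc, (1 − n/N)·s²/n ≤ D requires n ≥ n₀/(1 + n₀/N) = 916.6227/(1 + 916.6227/46846) = 899.0316.
Rounding up, n = 900.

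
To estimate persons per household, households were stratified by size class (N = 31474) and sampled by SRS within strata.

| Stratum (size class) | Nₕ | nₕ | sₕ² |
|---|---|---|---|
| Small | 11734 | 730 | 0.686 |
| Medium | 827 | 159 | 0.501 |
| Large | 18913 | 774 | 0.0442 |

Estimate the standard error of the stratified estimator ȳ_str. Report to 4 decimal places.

Var(ȳ_str) = Σₕ Wₕ²(1 − fₕ)sₕ²/nₕ with Wₕ = Nₕ/N, N = 31474.
Small: Wₕ = 0.37281566; term = 0.37281566²·(1 − 0.06221237)·0.686/730 = 1.2248814 × 10^-4.
Medium: Wₕ = 0.02627566; term = 0.02627566²·(1 − 0.19226119)·0.501/159 = 1.7571899 × 10^-6.
Large: Wₕ = 0.60090869; term = 0.60090869²·(1 − 0.04092423)·0.0442/774 = 1.977658 × 10^-5.
Sum = 1.4402191 × 10^-4.
SE = √(1.4402191 × 10^-4) = 0.0120.

0.0120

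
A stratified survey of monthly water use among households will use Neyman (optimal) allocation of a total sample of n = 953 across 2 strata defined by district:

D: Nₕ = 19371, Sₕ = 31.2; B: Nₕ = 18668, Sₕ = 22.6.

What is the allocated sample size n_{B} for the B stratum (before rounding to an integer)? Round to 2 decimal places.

Neyman allocation: nₕ = n·NₕSₕ / Σⱼ NⱼSⱼ.
Σ NⱼSⱼ = 19371·31.2 + 18668·22.6 = 1.026272 × 10^6.
n_{B} = 953·18668·22.6 / (1.026272 × 10^6) = 391.77.

391.77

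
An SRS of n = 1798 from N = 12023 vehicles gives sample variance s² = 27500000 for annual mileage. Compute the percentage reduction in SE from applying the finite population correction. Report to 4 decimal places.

f = n/N = 1798/12023 = 0.14954670.
SE_no-fpc = √(s²/n) = 123.67203; SE_fpc = √((1−f)s²/n) = 114.05038.
Ratio = √(1−f) = 0.92220025. Reduction = 100·(1 − 0.92220025) = 7.7800%.

7.7800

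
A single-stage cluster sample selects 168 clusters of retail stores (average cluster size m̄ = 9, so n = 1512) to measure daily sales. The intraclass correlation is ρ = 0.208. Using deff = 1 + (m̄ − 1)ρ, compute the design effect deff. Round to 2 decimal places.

deff = 1 + (9 − 1)·0.208 = 1 + 1.664 = 2.664.

2.66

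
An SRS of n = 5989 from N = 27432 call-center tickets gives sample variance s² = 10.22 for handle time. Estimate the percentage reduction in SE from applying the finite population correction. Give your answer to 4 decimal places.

f = n/N = 5989/27432 = 0.21832167.
SE_no-fpc = √(s²/n) = 0.041309343; SE_fpc = √((1−f)s²/n) = 0.036522654.
Ratio = √(1−f) = 0.88412574. Reduction = 100·(1 − 0.88412574) = 11.5874%.

11.5874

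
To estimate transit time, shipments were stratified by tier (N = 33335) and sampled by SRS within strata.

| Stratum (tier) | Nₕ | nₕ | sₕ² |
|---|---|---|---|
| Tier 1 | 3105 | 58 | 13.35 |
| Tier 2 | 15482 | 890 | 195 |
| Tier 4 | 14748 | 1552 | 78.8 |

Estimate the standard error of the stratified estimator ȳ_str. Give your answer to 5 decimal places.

0.23536

Var(ȳ_str) = Σₕ Wₕ²(1 − fₕ)sₕ²/nₕ with Wₕ = Nₕ/N, N = 33335.
Tier 1: Wₕ = 0.09314534; term = 0.09314534²·(1 − 0.01867955)·13.35/58 = 0.0019596856.
Tier 2: Wₕ = 0.46443678; term = 0.46443678²·(1 − 0.05748611)·195/890 = 0.044543626.
Tier 4: Wₕ = 0.44241788; term = 0.44241788²·(1 − 0.10523461)·78.8/1552 = 0.0088921958.
Sum = 0.055395507.
SE = √(0.055395507) = 0.23536.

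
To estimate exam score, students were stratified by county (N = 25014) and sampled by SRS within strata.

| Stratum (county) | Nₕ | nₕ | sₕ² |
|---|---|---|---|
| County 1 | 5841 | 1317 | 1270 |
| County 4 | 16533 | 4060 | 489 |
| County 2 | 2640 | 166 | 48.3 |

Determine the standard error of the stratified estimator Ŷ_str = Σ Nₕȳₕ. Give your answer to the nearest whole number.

Var(Ŷ_str) = Σₕ Nₕ²(1 − fₕ)sₕ²/nₕ.
County 1: 5841²·(1 − 1317/5841)·1270/1317 = 2.5481662 × 10^7.
County 4: 16533²·(1 − 4060/16533)·489/4060 = 2.4837359 × 10^7.
County 2: 2640²·(1 − 166/2640)·48.3/166 = 1.9003897 × 10^6.
Sum = 5.2219411 × 10^7.
SE = √(5.2219411 × 10^7) = 7226.

7226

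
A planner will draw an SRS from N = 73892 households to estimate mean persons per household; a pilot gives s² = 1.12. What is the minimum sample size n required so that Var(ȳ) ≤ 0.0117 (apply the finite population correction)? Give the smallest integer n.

96

Without fpc, n₀ = s²/D = 1.12/0.0117 = 95.7265.
With fpc, (1 − n/N)·s²/n ≤ D requires n ≥ n₀/(1 + n₀/N) = 95.7265/(1 + 95.7265/73892) = 95.6026.
Rounding up, n = 96.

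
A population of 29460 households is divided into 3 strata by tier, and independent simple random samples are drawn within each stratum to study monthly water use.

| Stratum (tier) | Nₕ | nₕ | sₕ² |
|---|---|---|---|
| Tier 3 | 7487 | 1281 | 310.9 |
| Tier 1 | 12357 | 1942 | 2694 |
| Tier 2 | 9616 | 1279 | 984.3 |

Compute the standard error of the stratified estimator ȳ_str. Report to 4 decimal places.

Var(ȳ_str) = Σₕ Wₕ²(1 − fₕ)sₕ²/nₕ with Wₕ = Nₕ/N, N = 29460.
Tier 3: Wₕ = 0.25414121; term = 0.25414121²·(1 − 0.17109657)·310.9/1281 = 0.012993487.
Tier 1: Wₕ = 0.41945010; term = 0.41945010²·(1 − 0.15715789)·2694/1942 = 0.2057099.
Tier 2: Wₕ = 0.32640869; term = 0.32640869²·(1 − 0.13300749)·984.3/1279 = 0.071087904.
Sum = 0.28979129.
SE = √(0.28979129) = 0.5383.

0.5383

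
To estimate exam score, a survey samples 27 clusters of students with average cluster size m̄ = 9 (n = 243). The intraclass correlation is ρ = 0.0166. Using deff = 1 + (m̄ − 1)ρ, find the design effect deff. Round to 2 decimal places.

deff = 1 + (9 − 1)·0.0166 = 1 + 0.1328 = 1.1328.

1.13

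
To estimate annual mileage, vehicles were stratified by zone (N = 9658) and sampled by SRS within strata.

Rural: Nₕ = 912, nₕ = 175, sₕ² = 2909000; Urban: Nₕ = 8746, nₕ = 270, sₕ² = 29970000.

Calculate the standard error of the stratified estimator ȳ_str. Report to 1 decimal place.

297.2

Var(ȳ_str) = Σₕ Wₕ²(1 − fₕ)sₕ²/nₕ with Wₕ = Nₕ/N, N = 9658.
Rural: Wₕ = 0.09442949; term = 0.09442949²·(1 − 0.19188596)·2909000/175 = 119.78256.
Urban: Wₕ = 0.90557051; term = 0.90557051²·(1 − 0.03087126)·29970000/270 = 88216.332.
Sum = 88336.115.
SE = √(88336.115) = 297.2.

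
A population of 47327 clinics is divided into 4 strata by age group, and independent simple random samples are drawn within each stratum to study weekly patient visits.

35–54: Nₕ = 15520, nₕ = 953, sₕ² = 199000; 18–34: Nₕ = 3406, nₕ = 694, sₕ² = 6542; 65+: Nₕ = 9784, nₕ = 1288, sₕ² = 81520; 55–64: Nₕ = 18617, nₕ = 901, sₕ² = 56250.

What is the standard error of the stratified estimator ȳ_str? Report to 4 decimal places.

Var(ȳ_str) = Σₕ Wₕ²(1 − fₕ)sₕ²/nₕ with Wₕ = Nₕ/N, N = 47327.
35–54: Wₕ = 0.32793120; term = 0.32793120²·(1 − 0.06140464)·199000/953 = 21.07677.
18–34: Wₕ = 0.07196738; term = 0.07196738²·(1 − 0.20375807)·6542/694 = 0.038874735.
65+: Wₕ = 0.20673189; term = 0.20673189²·(1 − 0.13164350)·81520/1288 = 2.3488826.
55–64: Wₕ = 0.39336954; term = 0.39336954²·(1 − 0.04839663)·56250/901 = 9.1929554.
Sum = 32.657483.
SE = √(32.657483) = 5.7147.

5.7147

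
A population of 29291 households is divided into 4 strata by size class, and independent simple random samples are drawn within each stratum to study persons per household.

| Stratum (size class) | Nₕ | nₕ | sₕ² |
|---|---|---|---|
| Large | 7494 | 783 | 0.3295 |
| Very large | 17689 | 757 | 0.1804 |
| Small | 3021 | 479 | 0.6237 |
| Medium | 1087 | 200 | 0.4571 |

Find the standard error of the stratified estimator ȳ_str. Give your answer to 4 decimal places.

0.0110

Var(ȳ_str) = Σₕ Wₕ²(1 − fₕ)sₕ²/nₕ with Wₕ = Nₕ/N, N = 29291.
Large: Wₕ = 0.25584651; term = 0.25584651²·(1 − 0.10448359)·0.3295/783 = 2.466756 × 10^-5.
Very large: Wₕ = 0.60390564; term = 0.60390564²·(1 − 0.04279496)·0.1804/757 = 8.3192428 × 10^-5.
Small: Wₕ = 0.10313748; term = 0.10313748²·(1 − 0.15855677)·0.6237/479 = 1.165462 × 10^-5.
Medium: Wₕ = 0.03711038; term = 0.03711038²·(1 − 0.18399264)·0.4571/200 = 2.5684197 × 10^-6.
Sum = 1.2208303 × 10^-4.
SE = √(1.2208303 × 10^-4) = 0.0110.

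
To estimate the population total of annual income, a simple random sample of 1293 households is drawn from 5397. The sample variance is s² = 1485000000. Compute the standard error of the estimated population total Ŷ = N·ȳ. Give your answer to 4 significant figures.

Var(Ŷ) = N²·Var(ȳ) = N²·(1 − n/N)·s²/n.
f = 1293/5397 = 0.23957754; Var(ȳ) = 0.76042246·1485000000/1293 = 873339.02.
Var(Ŷ) = 5397² · 873339.02 = 2.5438277 × 10^13.
SE(Ŷ) = √(2.5438277 × 10^13) = 5.044 × 10^6.

5.044 × 10^6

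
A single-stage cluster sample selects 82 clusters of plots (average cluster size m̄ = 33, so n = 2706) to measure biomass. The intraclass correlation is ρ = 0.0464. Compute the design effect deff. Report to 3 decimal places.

2.485

deff = 1 + (33 − 1)·0.0464 = 1 + 1.4848 = 2.4848.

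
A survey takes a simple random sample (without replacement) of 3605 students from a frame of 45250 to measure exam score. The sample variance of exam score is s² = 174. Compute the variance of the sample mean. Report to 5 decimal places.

Under SRS without replacement, Var(ȳ) = (1 − f)·s²/n with f = n/N = 3605/45250 = 0.07966851.
Var(ȳ) = (1 − 0.07966851)·174/3605 = 0.92033149·0.048266297 = 0.044420993.

0.04442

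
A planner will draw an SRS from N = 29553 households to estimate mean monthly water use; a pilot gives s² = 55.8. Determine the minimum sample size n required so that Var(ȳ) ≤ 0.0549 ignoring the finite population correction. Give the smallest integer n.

1017

Without fpc, n₀ = s²/D = 55.8/0.0549 = 1016.3934.
Rounding up, n = 1017.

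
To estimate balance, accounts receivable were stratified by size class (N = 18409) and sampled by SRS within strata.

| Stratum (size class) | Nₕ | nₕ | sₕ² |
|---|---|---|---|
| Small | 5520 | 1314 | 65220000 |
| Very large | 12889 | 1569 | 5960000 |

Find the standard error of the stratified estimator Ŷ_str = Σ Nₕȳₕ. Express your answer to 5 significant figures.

1.3064 × 10^6

Var(Ŷ_str) = Σₕ Nₕ²(1 − fₕ)sₕ²/nₕ.
Small: 5520²·(1 − 1314/5520)·65220000/1314 = 1.1523749 × 10^12.
Very large: 12889²·(1 − 1569/12889)·5960000/1569 = 5.5422864 × 10^11.
Sum = 1.7066035 × 10^12.
SE = √(1.7066035 × 10^12) = 1.3064 × 10^6.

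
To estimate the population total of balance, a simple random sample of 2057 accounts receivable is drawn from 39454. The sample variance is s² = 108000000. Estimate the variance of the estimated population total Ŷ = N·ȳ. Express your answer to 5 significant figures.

7.7467 × 10^13

Var(Ŷ) = N²·Var(ȳ) = N²·(1 − n/N)·s²/n.
f = 2057/39454 = 0.05213667; Var(ȳ) = 0.94786333·108000000/2057 = 49766.281.
Var(Ŷ) = 39454² · 49766.281 = 7.7467095 × 10^13.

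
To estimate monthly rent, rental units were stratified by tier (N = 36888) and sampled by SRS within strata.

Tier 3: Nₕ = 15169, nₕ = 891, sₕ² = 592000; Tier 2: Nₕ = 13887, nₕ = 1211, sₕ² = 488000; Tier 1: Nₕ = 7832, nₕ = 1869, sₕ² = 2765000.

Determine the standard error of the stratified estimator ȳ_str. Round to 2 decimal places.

Var(ȳ_str) = Σₕ Wₕ²(1 − fₕ)sₕ²/nₕ with Wₕ = Nₕ/N, N = 36888.
Tier 3: Wₕ = 0.41121774; term = 0.41121774²·(1 − 0.05873822)·592000/891 = 105.75432.
Tier 2: Wₕ = 0.37646389; term = 0.37646389²·(1 − 0.08720386)·488000/1211 = 52.131008.
Tier 1: Wₕ = 0.21231837; term = 0.21231837²·(1 − 0.23863636)·2765000/1869 = 50.775371.
Sum = 208.6607.
SE = √(208.6607) = 14.45.

14.45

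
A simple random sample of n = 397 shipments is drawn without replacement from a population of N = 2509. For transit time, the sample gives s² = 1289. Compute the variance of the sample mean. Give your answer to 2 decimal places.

Under SRS without replacement, Var(ȳ) = (1 − f)·s²/n with f = n/N = 397/2509 = 0.15823037.
Var(ȳ) = (1 − 0.15823037)·1289/397 = 0.84176963·3.2468514 = 2.7331009.

2.73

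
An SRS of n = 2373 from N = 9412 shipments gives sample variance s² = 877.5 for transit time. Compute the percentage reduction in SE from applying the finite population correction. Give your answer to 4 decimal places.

f = n/N = 2373/9412 = 0.25212495.
SE_no-fpc = √(s²/n) = 0.60809957; SE_fpc = √((1−f)s²/n) = 0.5258831.
Ratio = √(1−f) = 0.86479769. Reduction = 100·(1 − 0.86479769) = 13.5202%.

13.5202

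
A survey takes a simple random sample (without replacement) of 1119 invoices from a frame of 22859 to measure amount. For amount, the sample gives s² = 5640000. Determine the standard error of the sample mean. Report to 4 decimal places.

Under SRS without replacement, Var(ȳ) = (1 − f)·s²/n with f = n/N = 1119/22859 = 0.04895227.
Var(ȳ) = (1 − 0.04895227)·5640000/1119 = 0.95104773·5040.2145 = 4793.4845.
SE(ȳ) = √(4793.4845) = 69.2350.

69.2350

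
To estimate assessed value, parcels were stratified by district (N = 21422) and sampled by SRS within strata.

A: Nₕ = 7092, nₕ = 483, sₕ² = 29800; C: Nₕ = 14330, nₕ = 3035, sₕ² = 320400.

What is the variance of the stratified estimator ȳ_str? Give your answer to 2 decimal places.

Var(ȳ_str) = Σₕ Wₕ²(1 − fₕ)sₕ²/nₕ with Wₕ = Nₕ/N, N = 21422.
A: Wₕ = 0.33106153; term = 0.33106153²·(1 − 0.06810491)·29800/483 = 6.3016399.
C: Wₕ = 0.66893847; term = 0.66893847²·(1 − 0.21179344)·320400/3035 = 37.234558.
Sum = 43.536198.

43.54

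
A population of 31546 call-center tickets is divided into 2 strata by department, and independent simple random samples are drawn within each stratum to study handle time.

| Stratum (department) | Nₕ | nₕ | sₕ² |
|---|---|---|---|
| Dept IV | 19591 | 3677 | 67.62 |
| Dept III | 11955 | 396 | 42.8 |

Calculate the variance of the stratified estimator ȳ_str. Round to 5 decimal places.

0.02077

Var(ȳ_str) = Σₕ Wₕ²(1 − fₕ)sₕ²/nₕ with Wₕ = Nₕ/N, N = 31546.
Dept IV: Wₕ = 0.62102961; term = 0.62102961²·(1 − 0.18768822)·67.62/3677 = 0.0057614115.
Dept III: Wₕ = 0.37897039; term = 0.37897039²·(1 − 0.03312422)·42.8/396 = 0.015008242.
Sum = 0.020769654.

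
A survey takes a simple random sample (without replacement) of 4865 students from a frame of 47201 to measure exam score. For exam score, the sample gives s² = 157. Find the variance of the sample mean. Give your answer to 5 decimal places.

0.02895

Under SRS without replacement, Var(ȳ) = (1 − f)·s²/n with f = n/N = 4865/47201 = 0.10306985.
Var(ȳ) = (1 − 0.10306985)·157/4865 = 0.89693015·0.032271326 = 0.028945125.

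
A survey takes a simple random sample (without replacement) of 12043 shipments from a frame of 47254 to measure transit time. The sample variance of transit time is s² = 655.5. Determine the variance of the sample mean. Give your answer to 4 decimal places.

Under SRS without replacement, Var(ȳ) = (1 − f)·s²/n with f = n/N = 12043/47254 = 0.25485673.
Var(ȳ) = (1 − 0.25485673)·655.5/12043 = 0.74514327·0.054429959 = 0.040558118.

0.0406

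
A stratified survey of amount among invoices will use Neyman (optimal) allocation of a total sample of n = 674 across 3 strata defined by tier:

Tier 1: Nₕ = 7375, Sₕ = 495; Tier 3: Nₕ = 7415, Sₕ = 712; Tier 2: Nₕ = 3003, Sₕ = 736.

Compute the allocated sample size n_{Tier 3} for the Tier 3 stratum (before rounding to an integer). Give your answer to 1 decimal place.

319.4

Neyman allocation: nₕ = n·NₕSₕ / Σⱼ NⱼSⱼ.
Σ NⱼSⱼ = 7375·495 + 7415·712 + 3003·736 = 1.1140313 × 10^7.
n_{Tier 3} = 674·7415·712 / (1.1140313 × 10^7) = 319.4.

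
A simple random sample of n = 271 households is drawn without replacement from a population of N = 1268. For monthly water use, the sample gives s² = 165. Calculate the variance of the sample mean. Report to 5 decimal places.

Under SRS without replacement, Var(ȳ) = (1 − f)·s²/n with f = n/N = 271/1268 = 0.21372240.
Var(ȳ) = (1 − 0.21372240)·165/271 = 0.78627760·0.60885609 = 0.47872991.

0.47873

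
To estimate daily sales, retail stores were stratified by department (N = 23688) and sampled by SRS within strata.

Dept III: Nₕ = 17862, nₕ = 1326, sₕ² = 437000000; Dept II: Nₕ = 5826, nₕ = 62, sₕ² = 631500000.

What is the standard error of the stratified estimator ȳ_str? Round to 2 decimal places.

884.90

Var(ȳ_str) = Σₕ Wₕ²(1 − fₕ)sₕ²/nₕ with Wₕ = Nₕ/N, N = 23688.
Dept III: Wₕ = 0.75405268; term = 0.75405268²·(1 − 0.07423581)·437000000/1326 = 173476.91.
Dept II: Wₕ = 0.24594732; term = 0.24594732²·(1 − 0.01064195)·631500000/62 = 609564.03.
Sum = 783040.94.
SE = √(783040.94) = 884.90.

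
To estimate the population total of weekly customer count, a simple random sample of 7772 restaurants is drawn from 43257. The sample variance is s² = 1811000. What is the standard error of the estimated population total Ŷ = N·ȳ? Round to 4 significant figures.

598100

Var(Ŷ) = N²·Var(ȳ) = N²·(1 − n/N)·s²/n.
f = 7772/43257 = 0.17967034; Var(ȳ) = 0.82032966·1811000/7772 = 191.1499.
Var(Ŷ) = 43257² · 191.1499 = 3.5767359 × 10^11.
SE(Ŷ) = √(3.5767359 × 10^11) = 598100.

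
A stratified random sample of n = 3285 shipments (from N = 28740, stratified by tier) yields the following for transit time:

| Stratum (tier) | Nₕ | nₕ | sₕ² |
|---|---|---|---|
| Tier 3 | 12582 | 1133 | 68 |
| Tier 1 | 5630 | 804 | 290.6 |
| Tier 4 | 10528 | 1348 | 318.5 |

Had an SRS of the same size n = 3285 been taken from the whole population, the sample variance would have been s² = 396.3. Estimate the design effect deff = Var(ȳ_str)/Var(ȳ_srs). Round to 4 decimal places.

Var(ȳ_str) = Σ Wₕ²(1−fₕ)sₕ²/nₕ with Wₕ = Nₕ/28740:
  Tier 3: (12582/28740)²·(1−1133/12582)·68/1133 = 0.010467012
  Tier 1: (5630/28740)²·(1−804/5630)·290.6/804 = 0.011889449
  Tier 4: (10528/28740)²·(1−1348/10528)·318.5/1348 = 0.027646145
  → Var(ȳ_str) = 0.050002606.
Var(ȳ_srs) = (1 − 3285/28740)·396.3/3285 = 0.10685013.
deff = 0.050002606 / 0.10685013 = 0.4680.

0.4680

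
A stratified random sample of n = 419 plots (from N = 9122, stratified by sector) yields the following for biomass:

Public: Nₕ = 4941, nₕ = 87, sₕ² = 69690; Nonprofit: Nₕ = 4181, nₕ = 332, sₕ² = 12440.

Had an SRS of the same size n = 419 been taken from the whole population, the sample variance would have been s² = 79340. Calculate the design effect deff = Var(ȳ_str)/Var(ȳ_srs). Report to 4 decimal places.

Var(ȳ_str) = Σ Wₕ²(1−fₕ)sₕ²/nₕ with Wₕ = Nₕ/9122:
  Public: (4941/9122)²·(1−87/4941)·69690/87 = 230.87967
  Nonprofit: (4181/9122)²·(1−332/4181)·12440/332 = 7.2465324
  → Var(ȳ_str) = 238.1262.
Var(ȳ_srs) = (1 − 419/9122)·79340/419 = 180.65795.
deff = 238.1262 / 180.65795 = 1.3181.

1.3181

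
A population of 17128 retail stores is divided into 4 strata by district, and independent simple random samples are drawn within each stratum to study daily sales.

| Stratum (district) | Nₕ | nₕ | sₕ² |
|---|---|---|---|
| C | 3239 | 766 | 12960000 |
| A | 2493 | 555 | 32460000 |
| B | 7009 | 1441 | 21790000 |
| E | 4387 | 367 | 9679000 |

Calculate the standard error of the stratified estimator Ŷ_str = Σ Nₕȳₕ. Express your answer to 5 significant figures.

1.2138 × 10^6

Var(Ŷ_str) = Σₕ Nₕ²(1 − fₕ)sₕ²/nₕ.
C: 3239²·(1 − 766/3239)·12960000/766 = 1.3552247 × 10^11.
A: 2493²·(1 − 555/2493)·32460000/555 = 2.825736 × 10^11.
B: 7009²·(1 − 1441/7009)·21790000/1441 = 5.9013115 × 10^11.
E: 4387²·(1 − 367/4387)·9679000/367 = 4.6511261 × 10^11.
Sum = 1.4733398 × 10^12.
SE = √(1.4733398 × 10^12) = 1.2138 × 10^6.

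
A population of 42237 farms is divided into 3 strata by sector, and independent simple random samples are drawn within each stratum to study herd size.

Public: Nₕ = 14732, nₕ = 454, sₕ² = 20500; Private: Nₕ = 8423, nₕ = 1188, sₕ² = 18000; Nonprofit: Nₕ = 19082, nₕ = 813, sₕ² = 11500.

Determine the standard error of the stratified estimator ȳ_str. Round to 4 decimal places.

Var(ȳ_str) = Σₕ Wₕ²(1 − fₕ)sₕ²/nₕ with Wₕ = Nₕ/N, N = 42237.
Public: Wₕ = 0.34879371; term = 0.34879371²·(1 − 0.03081727)·20500/454 = 5.3240358.
Private: Wₕ = 0.19942231; term = 0.19942231²·(1 − 0.14104238)·18000/1188 = 0.51757736.
Nonprofit: Wₕ = 0.45178398; term = 0.45178398²·(1 − 0.04260560)·11500/813 = 2.7641387.
Sum = 8.6057519.
SE = √(8.6057519) = 2.9336.

2.9336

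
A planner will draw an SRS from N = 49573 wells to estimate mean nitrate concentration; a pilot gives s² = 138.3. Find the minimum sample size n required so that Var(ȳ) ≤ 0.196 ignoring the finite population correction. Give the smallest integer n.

Without fpc, n₀ = s²/D = 138.3/0.196 = 705.6122.
Rounding up, n = 706.

706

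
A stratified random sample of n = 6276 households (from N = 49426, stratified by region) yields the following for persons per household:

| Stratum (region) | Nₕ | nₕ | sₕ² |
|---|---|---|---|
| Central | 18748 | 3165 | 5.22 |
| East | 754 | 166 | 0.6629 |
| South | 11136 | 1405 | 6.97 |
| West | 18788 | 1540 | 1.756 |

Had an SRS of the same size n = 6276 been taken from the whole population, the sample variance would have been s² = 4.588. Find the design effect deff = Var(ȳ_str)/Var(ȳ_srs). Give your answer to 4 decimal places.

0.8920

Var(ȳ_str) = Σ Wₕ²(1−fₕ)sₕ²/nₕ with Wₕ = Nₕ/49426:
  Central: (18748/49426)²·(1−3165/18748)·5.22/3165 = 1.9723858 × 10^-4
  East: (754/49426)²·(1−166/754)·0.6629/166 = 7.2473239 × 10^-7
  South: (11136/49426)²·(1−1405/11136)·6.97/1405 = 2.200555 × 10^-4
  West: (18788/49426)²·(1−1540/18788)·1.756/1540 = 1.5125584 × 10^-4
  → Var(ȳ_str) = 5.6927465 × 10^-4.
Var(ȳ_srs) = (1 − 6276/49426)·4.588/6276 = 6.3821324 × 10^-4.
deff = (5.6927465 × 10^-4) / (6.3821324 × 10^-4) = 0.8920.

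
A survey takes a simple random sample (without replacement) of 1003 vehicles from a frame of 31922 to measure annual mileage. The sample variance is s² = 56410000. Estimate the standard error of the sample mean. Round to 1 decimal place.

233.4

Under SRS without replacement, Var(ȳ) = (1 − f)·s²/n with f = n/N = 1003/31922 = 0.03142034.
Var(ȳ) = (1 − 0.03142034)·56410000/1003 = 0.96857966·56241.276 = 54474.156.
SE(ȳ) = √(54474.156) = 233.4.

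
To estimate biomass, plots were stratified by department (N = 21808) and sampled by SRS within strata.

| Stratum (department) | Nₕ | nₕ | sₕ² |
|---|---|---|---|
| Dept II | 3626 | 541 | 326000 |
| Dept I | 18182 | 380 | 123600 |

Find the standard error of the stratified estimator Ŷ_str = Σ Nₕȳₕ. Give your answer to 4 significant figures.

334700

Var(Ŷ_str) = Σₕ Nₕ²(1 − fₕ)sₕ²/nₕ.
Dept II: 3626²·(1 − 541/3626)·326000/541 = 6.7406737 × 10^9.
Dept I: 18182²·(1 − 380/18182)·123600/380 = 1.0527987 × 10^11.
Sum = 1.1202054 × 10^11.
SE = √(1.1202054 × 10^11) = 334700.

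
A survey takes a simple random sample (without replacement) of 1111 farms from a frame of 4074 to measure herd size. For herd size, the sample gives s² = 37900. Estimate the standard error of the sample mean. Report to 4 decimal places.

Under SRS without replacement, Var(ȳ) = (1 − f)·s²/n with f = n/N = 1111/4074 = 0.27270496.
Var(ȳ) = (1 − 0.27270496)·37900/1111 = 0.72729504·34.113411 = 24.810515.
SE(ȳ) = √(24.810515) = 4.9810.

4.9810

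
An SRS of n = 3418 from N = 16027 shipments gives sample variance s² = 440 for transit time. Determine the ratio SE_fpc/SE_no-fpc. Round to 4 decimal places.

0.8870

f = n/N = 3418/16027 = 0.21326512.
SE_no-fpc = √(s²/n) = 0.35878998; SE_fpc = √((1−f)s²/n) = 0.31823981.
Ratio = √(1−f) = 0.88698077.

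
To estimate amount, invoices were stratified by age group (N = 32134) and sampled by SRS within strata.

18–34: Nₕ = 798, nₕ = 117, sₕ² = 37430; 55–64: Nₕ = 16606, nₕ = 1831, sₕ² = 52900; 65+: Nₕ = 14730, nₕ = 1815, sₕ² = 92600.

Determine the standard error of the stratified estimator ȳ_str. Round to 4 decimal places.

Var(ȳ_str) = Σₕ Wₕ²(1 − fₕ)sₕ²/nₕ with Wₕ = Nₕ/N, N = 32134.
18–34: Wₕ = 0.02483351; term = 0.02483351²·(1 − 0.14661654)·37430/117 = 0.168366.
55–64: Wₕ = 0.51677351; term = 0.51677351²·(1 − 0.11026135)·52900/1831 = 6.8648377.
65+: Wₕ = 0.45839298; term = 0.45839298²·(1 − 0.12321792)·92600/1815 = 9.399439.
Sum = 16.432643.
SE = √(16.432643) = 4.0537.

4.0537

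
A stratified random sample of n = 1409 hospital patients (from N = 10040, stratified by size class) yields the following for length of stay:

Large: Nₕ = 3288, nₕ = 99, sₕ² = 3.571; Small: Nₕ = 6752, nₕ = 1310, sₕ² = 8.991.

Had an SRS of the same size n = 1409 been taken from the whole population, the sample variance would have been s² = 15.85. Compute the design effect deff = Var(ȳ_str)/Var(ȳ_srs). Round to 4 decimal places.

0.6467

Var(ȳ_str) = Σ Wₕ²(1−fₕ)sₕ²/nₕ with Wₕ = Nₕ/10040:
  Large: (3288/10040)²·(1−99/3288)·3.571/99 = 0.0037520927
  Small: (6752/10040)²·(1−1310/6752)·8.991/1310 = 0.0025018441
  → Var(ȳ_str) = 0.0062539368.
Var(ȳ_srs) = (1 − 1409/10040)·15.85/1409 = 0.0096704276.
deff = 0.0062539368 / 0.0096704276 = 0.6467.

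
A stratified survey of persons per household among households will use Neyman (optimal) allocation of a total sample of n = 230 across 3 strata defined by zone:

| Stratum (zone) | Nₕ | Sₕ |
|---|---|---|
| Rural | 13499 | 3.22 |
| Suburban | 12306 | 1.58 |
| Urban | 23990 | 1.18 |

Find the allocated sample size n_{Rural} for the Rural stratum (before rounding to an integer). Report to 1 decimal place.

109.6

Neyman allocation: nₕ = n·NₕSₕ / Σⱼ NⱼSⱼ.
Σ NⱼSⱼ = 13499·3.22 + 12306·1.58 + 23990·1.18 = 91218.46.
n_{Rural} = 230·13499·3.22 / 91218.46 = 109.6.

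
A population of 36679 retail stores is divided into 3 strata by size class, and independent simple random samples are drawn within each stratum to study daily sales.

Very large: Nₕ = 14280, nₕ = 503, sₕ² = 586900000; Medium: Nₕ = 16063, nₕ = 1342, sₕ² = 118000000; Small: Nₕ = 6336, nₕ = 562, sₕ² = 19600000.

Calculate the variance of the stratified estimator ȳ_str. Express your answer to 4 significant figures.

Var(ȳ_str) = Σₕ Wₕ²(1 − fₕ)sₕ²/nₕ with Wₕ = Nₕ/N, N = 36679.
Very large: Wₕ = 0.38932359; term = 0.38932359²·(1 − 0.03522409)·586900000/503 = 170625.53.
Medium: Wₕ = 0.43793451; term = 0.43793451²·(1 − 0.08354604)·118000000/1342 = 15454.626.
Small: Wₕ = 0.17274190; term = 0.17274190²·(1 − 0.08869949)·19600000/562 = 948.36765.
Sum = 187028.52.

187000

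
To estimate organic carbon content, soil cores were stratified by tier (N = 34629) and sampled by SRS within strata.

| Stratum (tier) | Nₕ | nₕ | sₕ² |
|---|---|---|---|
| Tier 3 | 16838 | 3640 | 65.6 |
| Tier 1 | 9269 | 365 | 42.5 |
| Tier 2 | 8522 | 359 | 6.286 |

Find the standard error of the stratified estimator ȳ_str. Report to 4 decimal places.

Var(ȳ_str) = Σₕ Wₕ²(1 − fₕ)sₕ²/nₕ with Wₕ = Nₕ/N, N = 34629.
Tier 3: Wₕ = 0.48623986; term = 0.48623986²·(1 − 0.21617769)·65.6/3640 = 0.0033398056.
Tier 1: Wₕ = 0.26766583; term = 0.26766583²·(1 − 0.03937857)·42.5/365 = 0.0080137206.
Tier 2: Wₕ = 0.24609431; term = 0.24609431²·(1 − 0.04212626)·6.286/359 = 0.0010157606.
Sum = 0.012369287.
SE = √(0.012369287) = 0.1112.

0.1112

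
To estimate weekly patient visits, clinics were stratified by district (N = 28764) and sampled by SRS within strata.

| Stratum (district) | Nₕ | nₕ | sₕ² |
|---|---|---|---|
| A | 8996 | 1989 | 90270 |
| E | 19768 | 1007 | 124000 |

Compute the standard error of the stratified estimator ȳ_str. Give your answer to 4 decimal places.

Var(ȳ_str) = Σₕ Wₕ²(1 − fₕ)sₕ²/nₕ with Wₕ = Nₕ/N, N = 28764.
A: Wₕ = 0.31275205; term = 0.31275205²·(1 − 0.22109827)·90270/1989 = 3.4577347.
E: Wₕ = 0.68724795; term = 0.68724795²·(1 − 0.05094091)·124000/1007 = 55.196606.
Sum = 58.654341.
SE = √(58.654341) = 7.6586.

7.6586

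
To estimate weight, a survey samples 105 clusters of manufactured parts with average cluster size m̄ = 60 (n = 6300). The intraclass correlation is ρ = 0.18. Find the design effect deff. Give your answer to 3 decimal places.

11.620

deff = 1 + (60 − 1)·0.18 = 1 + 10.62 = 11.62.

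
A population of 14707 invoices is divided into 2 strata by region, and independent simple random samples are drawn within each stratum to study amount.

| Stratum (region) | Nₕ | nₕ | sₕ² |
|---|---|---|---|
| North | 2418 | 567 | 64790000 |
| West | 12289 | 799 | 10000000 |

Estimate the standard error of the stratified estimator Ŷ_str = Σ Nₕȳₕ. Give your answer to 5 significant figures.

1.5095 × 10^6

Var(Ŷ_str) = Σₕ Nₕ²(1 − fₕ)sₕ²/nₕ.
North: 2418²·(1 − 567/2418)·64790000/567 = 5.1143169 × 10^11.
West: 12289²·(1 − 799/12289)·10000000/799 = 1.7672166 × 10^12.
Sum = 2.2786483 × 10^12.
SE = √(2.2786483 × 10^12) = 1.5095 × 10^6.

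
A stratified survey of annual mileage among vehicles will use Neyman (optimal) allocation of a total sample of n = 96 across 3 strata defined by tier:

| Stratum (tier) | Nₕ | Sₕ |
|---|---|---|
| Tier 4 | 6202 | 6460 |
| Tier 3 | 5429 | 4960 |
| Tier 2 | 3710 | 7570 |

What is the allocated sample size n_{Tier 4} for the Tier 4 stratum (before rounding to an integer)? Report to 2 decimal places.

Neyman allocation: nₕ = n·NₕSₕ / Σⱼ NⱼSⱼ.
Σ NⱼSⱼ = 6202·6460 + 5429·4960 + 3710·7570 = 9.507746 × 10^7.
n_{Tier 4} = 96·6202·6460 / (9.507746 × 10^7) = 40.45.

40.45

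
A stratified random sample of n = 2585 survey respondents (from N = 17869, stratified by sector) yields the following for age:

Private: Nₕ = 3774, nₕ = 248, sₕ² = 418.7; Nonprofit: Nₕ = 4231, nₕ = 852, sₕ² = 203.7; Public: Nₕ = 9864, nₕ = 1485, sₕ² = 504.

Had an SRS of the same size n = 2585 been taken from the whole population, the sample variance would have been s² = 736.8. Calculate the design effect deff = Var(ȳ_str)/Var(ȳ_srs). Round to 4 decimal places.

0.6929

Var(ȳ_str) = Σ Wₕ²(1−fₕ)sₕ²/nₕ with Wₕ = Nₕ/17869:
  Private: (3774/17869)²·(1−248/3774)·418.7/248 = 0.070361483
  Nonprofit: (4231/17869)²·(1−852/4231)·203.7/852 = 0.010704889
  Public: (9864/17869)²·(1−1485/9864)·504/1485 = 0.087851431
  → Var(ȳ_str) = 0.1689178.
Var(ȳ_srs) = (1 − 2585/17869)·736.8/2585 = 0.24379559.
deff = 0.1689178 / 0.24379559 = 0.6929.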